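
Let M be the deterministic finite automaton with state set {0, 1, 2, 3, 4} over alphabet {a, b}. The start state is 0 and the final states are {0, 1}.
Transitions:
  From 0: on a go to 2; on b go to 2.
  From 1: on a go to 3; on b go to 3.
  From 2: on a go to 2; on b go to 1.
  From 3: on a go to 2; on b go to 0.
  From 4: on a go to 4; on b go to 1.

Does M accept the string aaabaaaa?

0 --a--> 2
2 --a--> 2
2 --a--> 2
2 --b--> 1
1 --a--> 3
3 --a--> 2
2 --a--> 2
2 --a--> 2
End in state 2, which is not an accepting state.

rejected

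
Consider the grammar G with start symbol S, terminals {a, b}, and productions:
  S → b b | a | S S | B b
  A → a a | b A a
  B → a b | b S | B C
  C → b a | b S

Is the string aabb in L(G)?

S ⇒ SS ⇒ aS ⇒ aBb ⇒ aabb

yes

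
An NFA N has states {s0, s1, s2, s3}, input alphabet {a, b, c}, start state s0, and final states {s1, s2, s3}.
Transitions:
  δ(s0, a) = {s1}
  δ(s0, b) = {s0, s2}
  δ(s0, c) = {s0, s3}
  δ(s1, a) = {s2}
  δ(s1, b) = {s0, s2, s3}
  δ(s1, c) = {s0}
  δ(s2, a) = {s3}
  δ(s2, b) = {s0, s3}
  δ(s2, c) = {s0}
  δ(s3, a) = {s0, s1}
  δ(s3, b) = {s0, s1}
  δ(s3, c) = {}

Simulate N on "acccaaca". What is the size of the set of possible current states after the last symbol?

1

Start: {s0}
read a: {s1}
read c: {s0}
read c: {s0, s3}
read c: {s0, s3}
read a: {s0, s1}
read a: {s1, s2}
read c: {s0}
read a: {s1}
Final reachable set {s1} has 1 state.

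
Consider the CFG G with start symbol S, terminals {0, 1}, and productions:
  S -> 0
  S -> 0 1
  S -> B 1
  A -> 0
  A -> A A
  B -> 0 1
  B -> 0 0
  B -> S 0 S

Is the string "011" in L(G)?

yes

S ⇒ B1 ⇒ 011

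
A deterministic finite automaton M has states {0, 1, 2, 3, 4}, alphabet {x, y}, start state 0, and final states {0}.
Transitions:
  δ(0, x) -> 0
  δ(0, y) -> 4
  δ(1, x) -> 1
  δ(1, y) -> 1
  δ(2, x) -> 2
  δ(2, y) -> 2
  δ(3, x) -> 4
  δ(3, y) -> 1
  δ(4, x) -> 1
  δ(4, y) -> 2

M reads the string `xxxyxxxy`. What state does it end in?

0 --x--> 0
0 --x--> 0
0 --x--> 0
0 --y--> 4
4 --x--> 1
1 --x--> 1
1 --x--> 1
1 --y--> 1

1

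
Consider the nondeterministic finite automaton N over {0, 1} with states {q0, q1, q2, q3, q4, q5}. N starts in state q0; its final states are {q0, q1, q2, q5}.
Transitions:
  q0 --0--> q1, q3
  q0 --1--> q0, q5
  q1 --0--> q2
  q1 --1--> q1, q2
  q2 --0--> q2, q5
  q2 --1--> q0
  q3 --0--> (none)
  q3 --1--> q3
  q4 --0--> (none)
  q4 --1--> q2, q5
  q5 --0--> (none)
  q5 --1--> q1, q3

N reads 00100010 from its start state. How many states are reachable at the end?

3

Start: {q0}
read 0: {q1, q3}
read 0: {q2}
read 1: {q0}
read 0: {q1, q3}
read 0: {q2}
read 0: {q2, q5}
read 1: {q0, q1, q3}
read 0: {q1, q2, q3}
Final reachable set {q1, q2, q3} has 3 states.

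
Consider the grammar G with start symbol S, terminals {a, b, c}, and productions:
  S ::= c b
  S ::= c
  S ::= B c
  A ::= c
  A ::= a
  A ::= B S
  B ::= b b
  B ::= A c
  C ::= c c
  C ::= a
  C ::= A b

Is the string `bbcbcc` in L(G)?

S ⇒ Bc ⇒ Acc ⇒ BScc ⇒ bbScc ⇒ bbcbcc

yes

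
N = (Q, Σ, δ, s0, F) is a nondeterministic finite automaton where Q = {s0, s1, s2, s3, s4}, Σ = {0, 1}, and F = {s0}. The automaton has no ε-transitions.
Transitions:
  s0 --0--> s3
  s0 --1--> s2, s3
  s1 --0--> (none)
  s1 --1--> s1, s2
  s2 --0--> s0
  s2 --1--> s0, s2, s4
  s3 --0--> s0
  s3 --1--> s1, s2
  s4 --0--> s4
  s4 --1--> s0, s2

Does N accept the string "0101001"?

rejected

Start: {s0}
read 0: {s3}
read 1: {s1, s2}
read 0: {s0}
read 1: {s2, s3}
read 0: {s0}
read 0: {s3}
read 1: {s1, s2}
Reachable ∩ accepting = {} — empty.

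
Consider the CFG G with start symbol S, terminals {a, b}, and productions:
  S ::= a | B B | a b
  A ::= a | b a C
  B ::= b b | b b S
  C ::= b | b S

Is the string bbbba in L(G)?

yes

S ⇒ BB ⇒ bbB ⇒ bbbbS ⇒ bbbba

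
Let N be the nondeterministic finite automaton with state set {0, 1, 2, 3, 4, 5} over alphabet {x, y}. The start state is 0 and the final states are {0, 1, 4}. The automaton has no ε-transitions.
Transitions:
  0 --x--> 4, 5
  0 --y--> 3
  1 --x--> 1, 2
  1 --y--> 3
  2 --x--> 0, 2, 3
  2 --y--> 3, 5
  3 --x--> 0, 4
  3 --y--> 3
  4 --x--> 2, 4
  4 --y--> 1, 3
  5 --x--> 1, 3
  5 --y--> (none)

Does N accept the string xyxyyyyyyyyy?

rejected

Start: {0}
read x: {4, 5}
read y: {1, 3}
read x: {0, 1, 2, 4}
read y: {1, 3, 5}
read y: {3}
read y: {3}
read y: {3}
read y: {3}
read y: {3}
read y: {3}
read y: {3}
read y: {3}
Reachable ∩ accepting = {} — empty.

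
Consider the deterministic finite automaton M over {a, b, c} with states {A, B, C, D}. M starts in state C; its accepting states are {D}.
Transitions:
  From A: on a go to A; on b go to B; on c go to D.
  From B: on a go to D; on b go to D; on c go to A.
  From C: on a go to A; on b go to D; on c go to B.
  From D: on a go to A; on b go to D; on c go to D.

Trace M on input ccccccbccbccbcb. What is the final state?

C --c--> B
B --c--> A
A --c--> D
D --c--> D
D --c--> D
D --c--> D
D --b--> D
D --c--> D
D --c--> D
D --b--> D
D --c--> D
D --c--> D
D --b--> D
D --c--> D
D --b--> D

D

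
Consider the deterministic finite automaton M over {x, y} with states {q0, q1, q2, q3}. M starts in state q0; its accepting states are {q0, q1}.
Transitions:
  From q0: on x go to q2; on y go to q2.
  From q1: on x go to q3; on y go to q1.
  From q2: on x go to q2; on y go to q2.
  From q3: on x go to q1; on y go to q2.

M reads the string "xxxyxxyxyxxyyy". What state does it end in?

q0 --x--> q2
q2 --x--> q2
q2 --x--> q2
q2 --y--> q2
q2 --x--> q2
q2 --x--> q2
q2 --y--> q2
q2 --x--> q2
q2 --y--> q2
q2 --x--> q2
q2 --x--> q2
q2 --y--> q2
q2 --y--> q2
q2 --y--> q2

q2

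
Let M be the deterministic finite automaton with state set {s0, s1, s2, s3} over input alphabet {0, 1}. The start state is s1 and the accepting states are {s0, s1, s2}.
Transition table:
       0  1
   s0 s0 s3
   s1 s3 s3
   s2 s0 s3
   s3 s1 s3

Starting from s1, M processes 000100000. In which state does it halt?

s1

s1 --0--> s3
s3 --0--> s1
s1 --0--> s3
s3 --1--> s3
s3 --0--> s1
s1 --0--> s3
s3 --0--> s1
s1 --0--> s3
s3 --0--> s1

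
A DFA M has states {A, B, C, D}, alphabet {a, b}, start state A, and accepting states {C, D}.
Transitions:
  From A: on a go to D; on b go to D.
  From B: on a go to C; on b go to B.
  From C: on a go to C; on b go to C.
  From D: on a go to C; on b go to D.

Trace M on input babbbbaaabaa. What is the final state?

A --b--> D
D --a--> C
C --b--> C
C --b--> C
C --b--> C
C --b--> C
C --a--> C
C --a--> C
C --a--> C
C --b--> C
C --a--> C
C --a--> C

C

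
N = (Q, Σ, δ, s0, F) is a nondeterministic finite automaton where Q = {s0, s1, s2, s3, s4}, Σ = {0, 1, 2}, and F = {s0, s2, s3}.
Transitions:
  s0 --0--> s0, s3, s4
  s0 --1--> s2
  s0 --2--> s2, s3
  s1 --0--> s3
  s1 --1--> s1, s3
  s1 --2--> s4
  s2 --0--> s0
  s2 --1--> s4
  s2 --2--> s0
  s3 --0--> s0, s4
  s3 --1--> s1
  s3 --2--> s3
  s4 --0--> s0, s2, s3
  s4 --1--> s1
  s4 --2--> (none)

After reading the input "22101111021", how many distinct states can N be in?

Start: {s0}
read 2: {s2, s3}
read 2: {s0, s3}
read 1: {s1, s2}
read 0: {s0, s3}
read 1: {s1, s2}
read 1: {s1, s3, s4}
read 1: {s1, s3}
read 1: {s1, s3}
read 0: {s0, s3, s4}
read 2: {s2, s3}
read 1: {s1, s4}
Final reachable set {s1, s4} has 2 states.

2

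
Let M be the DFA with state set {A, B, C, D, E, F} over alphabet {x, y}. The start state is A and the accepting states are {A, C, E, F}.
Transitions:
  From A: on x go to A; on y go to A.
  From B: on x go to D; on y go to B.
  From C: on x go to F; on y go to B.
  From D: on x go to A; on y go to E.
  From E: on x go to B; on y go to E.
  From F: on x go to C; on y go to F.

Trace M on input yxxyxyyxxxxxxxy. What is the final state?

A

A --y--> A
A --x--> A
A --x--> A
A --y--> A
A --x--> A
A --y--> A
A --y--> A
A --x--> A
A --x--> A
A --x--> A
A --x--> A
A --x--> A
A --x--> A
A --x--> A
A --y--> A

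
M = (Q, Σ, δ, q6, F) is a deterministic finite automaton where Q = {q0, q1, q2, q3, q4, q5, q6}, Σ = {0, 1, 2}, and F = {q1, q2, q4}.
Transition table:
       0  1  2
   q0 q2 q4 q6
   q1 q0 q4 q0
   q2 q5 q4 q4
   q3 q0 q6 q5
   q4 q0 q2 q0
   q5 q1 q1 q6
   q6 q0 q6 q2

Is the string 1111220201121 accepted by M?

accepted

q6 --1--> q6
q6 --1--> q6
q6 --1--> q6
q6 --1--> q6
q6 --2--> q2
q2 --2--> q4
q4 --0--> q0
q0 --2--> q6
q6 --0--> q0
q0 --1--> q4
q4 --1--> q2
q2 --2--> q4
q4 --1--> q2
End in state q2, which is an accepting state.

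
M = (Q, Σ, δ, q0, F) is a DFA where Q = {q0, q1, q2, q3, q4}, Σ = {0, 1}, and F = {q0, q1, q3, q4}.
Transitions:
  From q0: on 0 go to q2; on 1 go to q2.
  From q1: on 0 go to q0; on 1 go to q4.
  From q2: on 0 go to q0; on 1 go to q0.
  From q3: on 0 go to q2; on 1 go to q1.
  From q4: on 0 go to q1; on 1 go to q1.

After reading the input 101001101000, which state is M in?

q0 --1--> q2
q2 --0--> q0
q0 --1--> q2
q2 --0--> q0
q0 --0--> q2
q2 --1--> q0
q0 --1--> q2
q2 --0--> q0
q0 --1--> q2
q2 --0--> q0
q0 --0--> q2
q2 --0--> q0

q0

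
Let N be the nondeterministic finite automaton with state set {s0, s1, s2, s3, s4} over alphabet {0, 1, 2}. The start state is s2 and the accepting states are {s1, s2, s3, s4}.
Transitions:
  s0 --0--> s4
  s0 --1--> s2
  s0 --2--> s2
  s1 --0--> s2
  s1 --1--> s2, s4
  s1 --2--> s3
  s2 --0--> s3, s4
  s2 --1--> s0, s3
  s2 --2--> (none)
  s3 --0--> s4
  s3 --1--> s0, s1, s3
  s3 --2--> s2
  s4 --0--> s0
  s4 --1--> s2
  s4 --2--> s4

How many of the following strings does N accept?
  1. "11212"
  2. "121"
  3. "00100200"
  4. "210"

"11212": accepted
"121": accepted
"00100200": accepted
"210": rejected

3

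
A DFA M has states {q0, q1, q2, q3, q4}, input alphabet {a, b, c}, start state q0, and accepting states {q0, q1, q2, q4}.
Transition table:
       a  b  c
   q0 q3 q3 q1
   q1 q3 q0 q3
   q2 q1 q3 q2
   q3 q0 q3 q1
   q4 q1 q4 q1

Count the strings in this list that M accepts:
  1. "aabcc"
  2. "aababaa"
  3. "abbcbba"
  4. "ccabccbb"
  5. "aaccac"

"aabcc": rejected
"aababaa": rejected
"abbcbba": accepted
"ccabccbb": rejected
"aaccac": accepted

2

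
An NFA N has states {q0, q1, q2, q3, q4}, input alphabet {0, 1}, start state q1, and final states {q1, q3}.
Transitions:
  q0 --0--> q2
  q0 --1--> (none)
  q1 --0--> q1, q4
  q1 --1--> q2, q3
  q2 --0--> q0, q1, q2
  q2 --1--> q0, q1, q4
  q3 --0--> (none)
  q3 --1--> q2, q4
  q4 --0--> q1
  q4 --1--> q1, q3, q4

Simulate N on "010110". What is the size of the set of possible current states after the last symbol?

Start: {q1}
read 0: {q1, q4}
read 1: {q1, q2, q3, q4}
read 0: {q0, q1, q2, q4}
read 1: {q0, q1, q2, q3, q4}
read 1: {q0, q1, q2, q3, q4}
read 0: {q0, q1, q2, q4}
Final reachable set {q0, q1, q2, q4} has 4 states.

4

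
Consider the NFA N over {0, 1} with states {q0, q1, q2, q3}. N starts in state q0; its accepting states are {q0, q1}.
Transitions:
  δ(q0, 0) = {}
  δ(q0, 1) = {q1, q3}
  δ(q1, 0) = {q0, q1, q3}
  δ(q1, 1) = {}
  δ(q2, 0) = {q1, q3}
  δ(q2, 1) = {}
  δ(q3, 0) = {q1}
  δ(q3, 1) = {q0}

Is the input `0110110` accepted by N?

Start: {q0}
read 0: {}
The reachable set is empty and stays empty for the remaining 6 symbols.
Reachable ∩ accepting = {} — empty.

rejected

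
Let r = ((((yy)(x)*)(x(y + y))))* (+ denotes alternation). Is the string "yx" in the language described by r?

yx cannot be split into zero or more pieces each matching (((yy)(x)*)(x(y+y))).

no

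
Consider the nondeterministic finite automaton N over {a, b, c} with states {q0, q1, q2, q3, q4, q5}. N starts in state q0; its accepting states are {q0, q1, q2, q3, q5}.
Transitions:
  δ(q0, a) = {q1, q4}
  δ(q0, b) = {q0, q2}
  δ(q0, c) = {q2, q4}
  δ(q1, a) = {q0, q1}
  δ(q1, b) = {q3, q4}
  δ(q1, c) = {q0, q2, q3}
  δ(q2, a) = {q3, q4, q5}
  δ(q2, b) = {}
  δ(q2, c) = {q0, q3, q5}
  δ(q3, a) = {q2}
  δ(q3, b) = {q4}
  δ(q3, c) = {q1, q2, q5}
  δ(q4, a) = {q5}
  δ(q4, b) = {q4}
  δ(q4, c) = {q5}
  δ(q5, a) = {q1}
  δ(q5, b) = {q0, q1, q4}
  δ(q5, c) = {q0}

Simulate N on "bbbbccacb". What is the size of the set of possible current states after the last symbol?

5

Start: {q0}
read b: {q0, q2}
read b: {q0, q2}
read b: {q0, q2}
read b: {q0, q2}
read c: {q0, q2, q3, q4, q5}
read c: {q0, q1, q2, q3, q4, q5}
read a: {q0, q1, q2, q3, q4, q5}
read c: {q0, q1, q2, q3, q4, q5}
read b: {q0, q1, q2, q3, q4}
Final reachable set {q0, q1, q2, q3, q4} has 5 states.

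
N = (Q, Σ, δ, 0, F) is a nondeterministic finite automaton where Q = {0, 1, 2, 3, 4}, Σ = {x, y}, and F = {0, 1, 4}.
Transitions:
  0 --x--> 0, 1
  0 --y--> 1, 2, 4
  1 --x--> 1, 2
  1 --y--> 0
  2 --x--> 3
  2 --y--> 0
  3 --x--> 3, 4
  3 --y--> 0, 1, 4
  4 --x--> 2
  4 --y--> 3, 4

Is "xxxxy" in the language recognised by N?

Start: {0}
read x: {0, 1}
read x: {0, 1, 2}
read x: {0, 1, 2, 3}
read x: {0, 1, 2, 3, 4}
read y: {0, 1, 2, 3, 4}
Reachable ∩ accepting = {0, 1, 4} — nonempty.

accepted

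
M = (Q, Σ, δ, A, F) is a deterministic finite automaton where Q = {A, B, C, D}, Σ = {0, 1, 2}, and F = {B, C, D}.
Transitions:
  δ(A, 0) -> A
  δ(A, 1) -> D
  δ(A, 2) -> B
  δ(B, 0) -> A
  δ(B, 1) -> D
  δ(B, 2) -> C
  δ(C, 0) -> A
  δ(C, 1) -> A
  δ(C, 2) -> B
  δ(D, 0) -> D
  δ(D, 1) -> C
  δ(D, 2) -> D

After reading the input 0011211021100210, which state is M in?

D

A --0--> A
A --0--> A
A --1--> D
D --1--> C
C --2--> B
B --1--> D
D --1--> C
C --0--> A
A --2--> B
B --1--> D
D --1--> C
C --0--> A
A --0--> A
A --2--> B
B --1--> D
D --0--> D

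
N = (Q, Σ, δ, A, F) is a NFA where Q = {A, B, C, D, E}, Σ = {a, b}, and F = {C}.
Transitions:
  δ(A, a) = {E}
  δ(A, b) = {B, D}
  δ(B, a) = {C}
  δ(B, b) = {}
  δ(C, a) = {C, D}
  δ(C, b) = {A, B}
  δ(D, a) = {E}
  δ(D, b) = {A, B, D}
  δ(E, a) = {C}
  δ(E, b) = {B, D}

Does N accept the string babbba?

accepted

Start: {A}
read b: {B, D}
read a: {C, E}
read b: {A, B, D}
read b: {A, B, D}
read b: {A, B, D}
read a: {C, E}
Reachable ∩ accepting = {C} — nonempty.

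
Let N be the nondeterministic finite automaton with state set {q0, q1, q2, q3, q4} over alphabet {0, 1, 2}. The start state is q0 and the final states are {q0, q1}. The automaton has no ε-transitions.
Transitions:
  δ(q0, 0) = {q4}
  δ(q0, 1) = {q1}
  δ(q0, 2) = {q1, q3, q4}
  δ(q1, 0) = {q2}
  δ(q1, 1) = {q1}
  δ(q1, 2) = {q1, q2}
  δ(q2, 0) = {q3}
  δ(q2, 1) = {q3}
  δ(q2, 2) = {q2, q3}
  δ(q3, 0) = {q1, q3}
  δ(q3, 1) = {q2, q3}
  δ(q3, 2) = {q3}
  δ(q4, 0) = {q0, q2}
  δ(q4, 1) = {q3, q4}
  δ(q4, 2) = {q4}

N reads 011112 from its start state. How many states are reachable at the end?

3

Start: {q0}
read 0: {q4}
read 1: {q3, q4}
read 1: {q2, q3, q4}
read 1: {q2, q3, q4}
read 1: {q2, q3, q4}
read 2: {q2, q3, q4}
Final reachable set {q2, q3, q4} has 3 states.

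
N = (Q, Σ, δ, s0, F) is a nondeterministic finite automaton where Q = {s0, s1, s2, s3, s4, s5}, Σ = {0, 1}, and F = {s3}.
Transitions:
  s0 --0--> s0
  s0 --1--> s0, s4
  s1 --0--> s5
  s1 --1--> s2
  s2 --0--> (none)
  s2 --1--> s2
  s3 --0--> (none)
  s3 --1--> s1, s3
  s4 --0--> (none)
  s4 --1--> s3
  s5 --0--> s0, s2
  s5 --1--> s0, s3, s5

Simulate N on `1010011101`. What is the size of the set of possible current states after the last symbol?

4

Start: {s0}
read 1: {s0, s4}
read 0: {s0}
read 1: {s0, s4}
read 0: {s0}
read 0: {s0}
read 1: {s0, s4}
read 1: {s0, s3, s4}
read 1: {s0, s1, s3, s4}
read 0: {s0, s5}
read 1: {s0, s3, s4, s5}
Final reachable set {s0, s3, s4, s5} has 4 states.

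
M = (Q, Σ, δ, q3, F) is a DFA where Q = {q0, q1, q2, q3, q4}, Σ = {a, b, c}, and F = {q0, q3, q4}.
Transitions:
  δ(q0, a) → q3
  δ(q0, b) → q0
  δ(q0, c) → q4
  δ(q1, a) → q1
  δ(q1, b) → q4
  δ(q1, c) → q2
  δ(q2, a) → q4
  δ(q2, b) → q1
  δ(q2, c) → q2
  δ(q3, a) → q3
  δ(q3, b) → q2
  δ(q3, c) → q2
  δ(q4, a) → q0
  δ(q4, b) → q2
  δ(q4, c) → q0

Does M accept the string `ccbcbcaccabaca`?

q3 --c--> q2
q2 --c--> q2
q2 --b--> q1
q1 --c--> q2
q2 --b--> q1
q1 --c--> q2
q2 --a--> q4
q4 --c--> q0
q0 --c--> q4
q4 --a--> q0
q0 --b--> q0
q0 --a--> q3
q3 --c--> q2
q2 --a--> q4
End in state q4, which is an accepting state.

accepted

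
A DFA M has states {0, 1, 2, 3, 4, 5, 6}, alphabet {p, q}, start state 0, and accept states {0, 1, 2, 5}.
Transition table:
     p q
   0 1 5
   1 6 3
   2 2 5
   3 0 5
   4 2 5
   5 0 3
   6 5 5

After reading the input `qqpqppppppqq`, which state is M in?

0 --q--> 5
5 --q--> 3
3 --p--> 0
0 --q--> 5
5 --p--> 0
0 --p--> 1
1 --p--> 6
6 --p--> 5
5 --p--> 0
0 --p--> 1
1 --q--> 3
3 --q--> 5

5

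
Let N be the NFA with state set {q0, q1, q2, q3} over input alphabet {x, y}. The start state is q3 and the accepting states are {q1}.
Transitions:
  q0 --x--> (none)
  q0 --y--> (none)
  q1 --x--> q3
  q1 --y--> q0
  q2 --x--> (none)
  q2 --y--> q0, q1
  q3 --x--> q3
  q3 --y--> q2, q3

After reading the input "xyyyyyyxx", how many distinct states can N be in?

1

Start: {q3}
read x: {q3}
read y: {q2, q3}
read y: {q0, q1, q2, q3}
read y: {q0, q1, q2, q3}
read y: {q0, q1, q2, q3}
read y: {q0, q1, q2, q3}
read y: {q0, q1, q2, q3}
read x: {q3}
read x: {q3}
Final reachable set {q3} has 1 state.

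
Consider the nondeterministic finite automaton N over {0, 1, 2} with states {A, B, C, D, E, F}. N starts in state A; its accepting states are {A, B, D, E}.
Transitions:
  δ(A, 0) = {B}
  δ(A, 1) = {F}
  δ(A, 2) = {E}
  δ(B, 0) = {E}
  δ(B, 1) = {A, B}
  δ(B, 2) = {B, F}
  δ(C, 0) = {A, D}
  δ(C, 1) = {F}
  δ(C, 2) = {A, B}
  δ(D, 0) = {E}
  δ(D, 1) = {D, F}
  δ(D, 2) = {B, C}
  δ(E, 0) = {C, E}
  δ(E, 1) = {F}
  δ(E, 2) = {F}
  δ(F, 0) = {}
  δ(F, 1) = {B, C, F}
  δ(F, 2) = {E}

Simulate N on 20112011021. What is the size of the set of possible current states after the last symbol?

4

Start: {A}
read 2: {E}
read 0: {C, E}
read 1: {F}
read 1: {B, C, F}
read 2: {A, B, E, F}
read 0: {B, C, E}
read 1: {A, B, F}
read 1: {A, B, C, F}
read 0: {A, B, D, E}
read 2: {B, C, E, F}
read 1: {A, B, C, F}
Final reachable set {A, B, C, F} has 4 states.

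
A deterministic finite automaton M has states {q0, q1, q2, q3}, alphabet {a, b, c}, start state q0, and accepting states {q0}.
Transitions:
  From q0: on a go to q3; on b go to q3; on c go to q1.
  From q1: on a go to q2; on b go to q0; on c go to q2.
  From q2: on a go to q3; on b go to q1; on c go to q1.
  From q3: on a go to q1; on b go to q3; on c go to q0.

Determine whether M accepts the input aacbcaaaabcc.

rejected

q0 --a--> q3
q3 --a--> q1
q1 --c--> q2
q2 --b--> q1
q1 --c--> q2
q2 --a--> q3
q3 --a--> q1
q1 --a--> q2
q2 --a--> q3
q3 --b--> q3
q3 --c--> q0
q0 --c--> q1
End in state q1, which is not an accepting state.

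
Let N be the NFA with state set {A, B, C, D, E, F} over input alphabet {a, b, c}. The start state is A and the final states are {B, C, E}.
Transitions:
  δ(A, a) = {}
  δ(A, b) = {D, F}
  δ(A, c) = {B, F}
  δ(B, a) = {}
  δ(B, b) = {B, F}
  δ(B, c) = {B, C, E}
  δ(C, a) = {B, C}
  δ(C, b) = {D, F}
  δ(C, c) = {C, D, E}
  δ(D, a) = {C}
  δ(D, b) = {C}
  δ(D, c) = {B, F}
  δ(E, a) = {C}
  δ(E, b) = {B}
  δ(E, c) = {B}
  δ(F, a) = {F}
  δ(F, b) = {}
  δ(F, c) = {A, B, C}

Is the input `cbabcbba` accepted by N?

rejected

Start: {A}
read c: {B, F}
read b: {B, F}
read a: {F}
read b: {}
The reachable set is empty and stays empty for the remaining 4 symbols.
Reachable ∩ accepting = {} — empty.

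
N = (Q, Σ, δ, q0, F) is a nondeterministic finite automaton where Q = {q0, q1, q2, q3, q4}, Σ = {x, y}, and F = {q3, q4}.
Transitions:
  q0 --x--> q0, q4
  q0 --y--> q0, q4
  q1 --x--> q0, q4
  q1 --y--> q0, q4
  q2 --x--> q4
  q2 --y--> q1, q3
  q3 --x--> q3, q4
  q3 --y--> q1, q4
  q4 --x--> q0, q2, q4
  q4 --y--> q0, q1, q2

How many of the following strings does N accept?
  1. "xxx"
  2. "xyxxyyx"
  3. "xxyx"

3

"xxx": accepted
"xyxxyyx": accepted
"xxyx": accepted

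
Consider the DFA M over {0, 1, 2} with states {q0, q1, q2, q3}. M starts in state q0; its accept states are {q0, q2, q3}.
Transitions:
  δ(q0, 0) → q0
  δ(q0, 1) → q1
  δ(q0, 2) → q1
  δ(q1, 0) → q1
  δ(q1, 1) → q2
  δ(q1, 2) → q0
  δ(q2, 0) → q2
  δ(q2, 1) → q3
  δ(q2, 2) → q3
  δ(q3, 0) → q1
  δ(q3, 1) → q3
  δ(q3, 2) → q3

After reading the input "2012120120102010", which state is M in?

q2

q0 --2--> q1
q1 --0--> q1
q1 --1--> q2
q2 --2--> q3
q3 --1--> q3
q3 --2--> q3
q3 --0--> q1
q1 --1--> q2
q2 --2--> q3
q3 --0--> q1
q1 --1--> q2
q2 --0--> q2
q2 --2--> q3
q3 --0--> q1
q1 --1--> q2
q2 --0--> q2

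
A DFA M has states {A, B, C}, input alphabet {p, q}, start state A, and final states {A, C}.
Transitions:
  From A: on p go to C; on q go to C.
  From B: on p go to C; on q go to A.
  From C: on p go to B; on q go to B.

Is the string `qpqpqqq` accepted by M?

A --q--> C
C --p--> B
B --q--> A
A --p--> C
C --q--> B
B --q--> A
A --q--> C
End in state C, which is an accepting state.

accepted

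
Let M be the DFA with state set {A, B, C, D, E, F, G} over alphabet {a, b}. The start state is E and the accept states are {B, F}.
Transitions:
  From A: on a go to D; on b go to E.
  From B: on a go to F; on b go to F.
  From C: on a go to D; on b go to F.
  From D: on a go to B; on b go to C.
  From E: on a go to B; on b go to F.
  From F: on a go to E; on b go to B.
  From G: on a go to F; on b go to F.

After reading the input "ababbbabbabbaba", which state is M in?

E

E --a--> B
B --b--> F
F --a--> E
E --b--> F
F --b--> B
B --b--> F
F --a--> E
E --b--> F
F --b--> B
B --a--> F
F --b--> B
B --b--> F
F --a--> E
E --b--> F
F --a--> E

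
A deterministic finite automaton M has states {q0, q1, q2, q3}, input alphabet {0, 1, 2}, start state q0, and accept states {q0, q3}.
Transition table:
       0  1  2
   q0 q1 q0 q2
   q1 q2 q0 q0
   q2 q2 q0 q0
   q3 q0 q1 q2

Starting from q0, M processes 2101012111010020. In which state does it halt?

q0 --2--> q2
q2 --1--> q0
q0 --0--> q1
q1 --1--> q0
q0 --0--> q1
q1 --1--> q0
q0 --2--> q2
q2 --1--> q0
q0 --1--> q0
q0 --1--> q0
q0 --0--> q1
q1 --1--> q0
q0 --0--> q1
q1 --0--> q2
q2 --2--> q0
q0 --0--> q1

q1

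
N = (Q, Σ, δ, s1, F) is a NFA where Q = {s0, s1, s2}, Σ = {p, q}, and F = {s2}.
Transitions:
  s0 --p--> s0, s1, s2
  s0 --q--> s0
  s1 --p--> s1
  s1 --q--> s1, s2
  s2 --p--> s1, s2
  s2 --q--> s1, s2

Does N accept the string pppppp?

rejected

Start: {s1}
read p: {s1}
read p: {s1}
read p: {s1}
read p: {s1}
read p: {s1}
read p: {s1}
Reachable ∩ accepting = {} — empty.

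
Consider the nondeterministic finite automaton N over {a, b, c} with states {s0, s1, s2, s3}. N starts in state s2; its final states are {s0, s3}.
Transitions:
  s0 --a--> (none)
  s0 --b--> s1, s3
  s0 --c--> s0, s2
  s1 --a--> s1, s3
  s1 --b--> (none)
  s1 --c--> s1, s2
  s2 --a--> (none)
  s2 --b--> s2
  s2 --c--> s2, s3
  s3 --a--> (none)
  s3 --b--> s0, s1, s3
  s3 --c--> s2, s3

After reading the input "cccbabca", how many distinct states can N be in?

2

Start: {s2}
read c: {s2, s3}
read c: {s2, s3}
read c: {s2, s3}
read b: {s0, s1, s2, s3}
read a: {s1, s3}
read b: {s0, s1, s3}
read c: {s0, s1, s2, s3}
read a: {s1, s3}
Final reachable set {s1, s3} has 2 states.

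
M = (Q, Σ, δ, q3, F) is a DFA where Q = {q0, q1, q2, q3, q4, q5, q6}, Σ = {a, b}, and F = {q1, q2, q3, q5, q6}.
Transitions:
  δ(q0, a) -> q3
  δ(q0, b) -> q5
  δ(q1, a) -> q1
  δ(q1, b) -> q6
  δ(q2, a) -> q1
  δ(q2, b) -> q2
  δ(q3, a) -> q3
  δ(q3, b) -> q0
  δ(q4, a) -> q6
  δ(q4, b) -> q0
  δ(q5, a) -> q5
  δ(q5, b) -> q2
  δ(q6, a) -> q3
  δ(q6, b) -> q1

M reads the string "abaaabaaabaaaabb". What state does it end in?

q3 --a--> q3
q3 --b--> q0
q0 --a--> q3
q3 --a--> q3
q3 --a--> q3
q3 --b--> q0
q0 --a--> q3
q3 --a--> q3
q3 --a--> q3
q3 --b--> q0
q0 --a--> q3
q3 --a--> q3
q3 --a--> q3
q3 --a--> q3
q3 --b--> q0
q0 --b--> q5

q5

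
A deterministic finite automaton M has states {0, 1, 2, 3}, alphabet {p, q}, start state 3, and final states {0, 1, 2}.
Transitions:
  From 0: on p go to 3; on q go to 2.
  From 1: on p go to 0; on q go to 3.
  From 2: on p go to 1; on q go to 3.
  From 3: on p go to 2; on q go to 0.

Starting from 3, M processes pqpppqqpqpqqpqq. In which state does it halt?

3 --p--> 2
2 --q--> 3
3 --p--> 2
2 --p--> 1
1 --p--> 0
0 --q--> 2
2 --q--> 3
3 --p--> 2
2 --q--> 3
3 --p--> 2
2 --q--> 3
3 --q--> 0
0 --p--> 3
3 --q--> 0
0 --q--> 2

2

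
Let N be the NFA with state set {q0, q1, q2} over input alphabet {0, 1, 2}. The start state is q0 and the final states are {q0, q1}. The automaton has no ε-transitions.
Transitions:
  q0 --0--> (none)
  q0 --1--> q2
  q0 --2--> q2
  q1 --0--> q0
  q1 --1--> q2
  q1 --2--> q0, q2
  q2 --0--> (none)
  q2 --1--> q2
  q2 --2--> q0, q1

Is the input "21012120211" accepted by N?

Start: {q0}
read 2: {q2}
read 1: {q2}
read 0: {}
The reachable set is empty and stays empty for the remaining 8 symbols.
Reachable ∩ accepting = {} — empty.

rejected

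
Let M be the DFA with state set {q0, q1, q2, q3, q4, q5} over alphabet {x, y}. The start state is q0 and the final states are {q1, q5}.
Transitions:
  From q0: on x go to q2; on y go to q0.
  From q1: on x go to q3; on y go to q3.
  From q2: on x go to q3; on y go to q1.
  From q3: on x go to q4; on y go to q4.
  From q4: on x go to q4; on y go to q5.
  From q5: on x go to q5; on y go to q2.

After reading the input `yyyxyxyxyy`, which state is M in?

q2

q0 --y--> q0
q0 --y--> q0
q0 --y--> q0
q0 --x--> q2
q2 --y--> q1
q1 --x--> q3
q3 --y--> q4
q4 --x--> q4
q4 --y--> q5
q5 --y--> q2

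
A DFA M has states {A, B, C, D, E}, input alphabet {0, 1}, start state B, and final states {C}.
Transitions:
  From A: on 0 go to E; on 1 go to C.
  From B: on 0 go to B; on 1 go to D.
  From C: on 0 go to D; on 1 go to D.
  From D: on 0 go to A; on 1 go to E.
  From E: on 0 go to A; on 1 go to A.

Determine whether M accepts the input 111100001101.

accepted

B --1--> D
D --1--> E
E --1--> A
A --1--> C
C --0--> D
D --0--> A
A --0--> E
E --0--> A
A --1--> C
C --1--> D
D --0--> A
A --1--> C
End in state C, which is an accepting state.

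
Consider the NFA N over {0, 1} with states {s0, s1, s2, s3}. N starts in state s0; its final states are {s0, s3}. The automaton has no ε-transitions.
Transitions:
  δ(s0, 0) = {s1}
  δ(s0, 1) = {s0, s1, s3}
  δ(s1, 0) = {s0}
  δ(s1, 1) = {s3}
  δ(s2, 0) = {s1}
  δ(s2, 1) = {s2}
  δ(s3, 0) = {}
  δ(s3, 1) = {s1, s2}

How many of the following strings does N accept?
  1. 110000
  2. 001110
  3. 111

3

110000: accepted
001110: accepted
111: accepted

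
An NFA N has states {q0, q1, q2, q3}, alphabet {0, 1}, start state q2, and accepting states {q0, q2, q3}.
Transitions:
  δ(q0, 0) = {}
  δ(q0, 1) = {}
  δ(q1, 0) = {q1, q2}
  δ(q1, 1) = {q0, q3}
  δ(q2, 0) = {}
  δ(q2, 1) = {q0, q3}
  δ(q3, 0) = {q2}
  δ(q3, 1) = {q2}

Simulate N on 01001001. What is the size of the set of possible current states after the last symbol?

Start: {q2}
read 0: {}
The reachable set is empty and stays empty for the remaining 7 symbols.
Final reachable set {} has 0 states.

0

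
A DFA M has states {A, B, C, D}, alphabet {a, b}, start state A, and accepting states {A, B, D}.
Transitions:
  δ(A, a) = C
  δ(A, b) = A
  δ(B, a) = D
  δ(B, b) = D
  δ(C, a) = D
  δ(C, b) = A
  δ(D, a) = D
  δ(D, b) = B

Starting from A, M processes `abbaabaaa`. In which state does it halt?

D

A --a--> C
C --b--> A
A --b--> A
A --a--> C
C --a--> D
D --b--> B
B --a--> D
D --a--> D
D --a--> D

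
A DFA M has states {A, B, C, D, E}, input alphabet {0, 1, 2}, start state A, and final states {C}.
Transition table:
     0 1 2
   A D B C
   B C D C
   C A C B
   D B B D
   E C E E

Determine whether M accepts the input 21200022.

A --2--> C
C --1--> C
C --2--> B
B --0--> C
C --0--> A
A --0--> D
D --2--> D
D --2--> D
End in state D, which is not an accepting state.

rejected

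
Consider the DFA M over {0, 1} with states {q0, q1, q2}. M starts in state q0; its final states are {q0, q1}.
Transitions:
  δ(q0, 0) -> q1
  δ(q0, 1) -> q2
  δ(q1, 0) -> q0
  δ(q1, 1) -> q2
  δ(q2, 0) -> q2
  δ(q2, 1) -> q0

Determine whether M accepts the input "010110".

q0 --0--> q1
q1 --1--> q2
q2 --0--> q2
q2 --1--> q0
q0 --1--> q2
q2 --0--> q2
End in state q2, which is not an accepting state.

rejected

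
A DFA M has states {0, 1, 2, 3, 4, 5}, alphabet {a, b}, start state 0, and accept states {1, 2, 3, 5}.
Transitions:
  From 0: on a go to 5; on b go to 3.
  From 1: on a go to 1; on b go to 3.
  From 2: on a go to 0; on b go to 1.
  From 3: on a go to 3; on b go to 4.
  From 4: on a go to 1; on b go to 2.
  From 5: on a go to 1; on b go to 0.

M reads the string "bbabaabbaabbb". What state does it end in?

0 --b--> 3
3 --b--> 4
4 --a--> 1
1 --b--> 3
3 --a--> 3
3 --a--> 3
3 --b--> 4
4 --b--> 2
2 --a--> 0
0 --a--> 5
5 --b--> 0
0 --b--> 3
3 --b--> 4

4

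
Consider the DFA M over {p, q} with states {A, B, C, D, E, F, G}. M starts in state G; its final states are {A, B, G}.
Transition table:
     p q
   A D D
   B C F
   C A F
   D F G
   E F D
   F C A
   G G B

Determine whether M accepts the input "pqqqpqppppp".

accepted

G --p--> G
G --q--> B
B --q--> F
F --q--> A
A --p--> D
D --q--> G
G --p--> G
G --p--> G
G --p--> G
G --p--> G
G --p--> G
End in state G, which is an accepting state.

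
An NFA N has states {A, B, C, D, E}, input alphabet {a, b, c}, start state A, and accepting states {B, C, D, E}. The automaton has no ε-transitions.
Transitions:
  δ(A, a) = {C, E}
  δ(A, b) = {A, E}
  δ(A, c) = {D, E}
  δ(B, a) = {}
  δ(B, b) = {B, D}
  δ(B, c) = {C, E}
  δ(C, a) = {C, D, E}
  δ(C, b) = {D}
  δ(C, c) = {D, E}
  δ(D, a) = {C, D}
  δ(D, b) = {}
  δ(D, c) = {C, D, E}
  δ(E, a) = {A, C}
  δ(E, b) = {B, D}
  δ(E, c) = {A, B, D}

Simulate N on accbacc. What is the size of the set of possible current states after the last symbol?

5

Start: {A}
read a: {C, E}
read c: {A, B, D, E}
read c: {A, B, C, D, E}
read b: {A, B, D, E}
read a: {A, C, D, E}
read c: {A, B, C, D, E}
read c: {A, B, C, D, E}
Final reachable set {A, B, C, D, E} has 5 states.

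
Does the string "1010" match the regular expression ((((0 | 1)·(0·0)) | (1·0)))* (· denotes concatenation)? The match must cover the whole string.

yes

Split into 2 pieces 10 · 10; each matches (((0|1)·(0·0))|(1·0)).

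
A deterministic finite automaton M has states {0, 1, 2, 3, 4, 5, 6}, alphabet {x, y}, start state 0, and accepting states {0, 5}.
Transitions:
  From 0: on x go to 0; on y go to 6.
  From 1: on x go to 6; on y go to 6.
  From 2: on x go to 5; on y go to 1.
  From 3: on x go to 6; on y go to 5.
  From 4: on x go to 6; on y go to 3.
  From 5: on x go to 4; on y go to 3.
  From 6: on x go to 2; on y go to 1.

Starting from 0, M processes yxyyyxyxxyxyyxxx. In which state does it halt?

0 --y--> 6
6 --x--> 2
2 --y--> 1
1 --y--> 6
6 --y--> 1
1 --x--> 6
6 --y--> 1
1 --x--> 6
6 --x--> 2
2 --y--> 1
1 --x--> 6
6 --y--> 1
1 --y--> 6
6 --x--> 2
2 --x--> 5
5 --x--> 4

4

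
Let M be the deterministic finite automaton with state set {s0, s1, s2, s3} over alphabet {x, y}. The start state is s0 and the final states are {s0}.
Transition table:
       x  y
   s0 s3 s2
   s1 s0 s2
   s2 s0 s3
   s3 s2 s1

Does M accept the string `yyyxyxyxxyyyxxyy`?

s0 --y--> s2
s2 --y--> s3
s3 --y--> s1
s1 --x--> s0
s0 --y--> s2
s2 --x--> s0
s0 --y--> s2
s2 --x--> s0
s0 --x--> s3
s3 --y--> s1
s1 --y--> s2
s2 --y--> s3
s3 --x--> s2
s2 --x--> s0
s0 --y--> s2
s2 --y--> s3
End in state s3, which is not an accepting state.

rejected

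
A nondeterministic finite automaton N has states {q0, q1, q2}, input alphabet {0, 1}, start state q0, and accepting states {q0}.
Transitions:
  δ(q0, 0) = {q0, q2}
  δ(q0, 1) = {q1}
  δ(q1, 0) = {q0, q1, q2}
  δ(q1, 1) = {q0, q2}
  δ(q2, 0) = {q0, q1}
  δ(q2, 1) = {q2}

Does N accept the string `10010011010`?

Start: {q0}
read 1: {q1}
read 0: {q0, q1, q2}
read 0: {q0, q1, q2}
read 1: {q0, q1, q2}
read 0: {q0, q1, q2}
read 0: {q0, q1, q2}
read 1: {q0, q1, q2}
read 1: {q0, q1, q2}
read 0: {q0, q1, q2}
read 1: {q0, q1, q2}
read 0: {q0, q1, q2}
Reachable ∩ accepting = {q0} — nonempty.

accepted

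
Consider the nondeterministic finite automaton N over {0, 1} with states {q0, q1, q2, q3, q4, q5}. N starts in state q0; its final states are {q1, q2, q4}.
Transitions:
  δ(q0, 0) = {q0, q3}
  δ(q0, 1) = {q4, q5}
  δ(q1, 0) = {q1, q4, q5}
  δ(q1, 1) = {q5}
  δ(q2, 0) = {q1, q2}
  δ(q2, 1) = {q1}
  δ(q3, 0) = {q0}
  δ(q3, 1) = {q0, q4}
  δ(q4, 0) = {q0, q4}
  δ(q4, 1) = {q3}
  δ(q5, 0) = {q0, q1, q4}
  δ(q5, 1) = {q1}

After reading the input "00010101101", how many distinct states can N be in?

Start: {q0}
read 0: {q0, q3}
read 0: {q0, q3}
read 0: {q0, q3}
read 1: {q0, q4, q5}
read 0: {q0, q1, q3, q4}
read 1: {q0, q3, q4, q5}
read 0: {q0, q1, q3, q4}
read 1: {q0, q3, q4, q5}
read 1: {q0, q1, q3, q4, q5}
read 0: {q0, q1, q3, q4, q5}
read 1: {q0, q1, q3, q4, q5}
Final reachable set {q0, q1, q3, q4, q5} has 5 states.

5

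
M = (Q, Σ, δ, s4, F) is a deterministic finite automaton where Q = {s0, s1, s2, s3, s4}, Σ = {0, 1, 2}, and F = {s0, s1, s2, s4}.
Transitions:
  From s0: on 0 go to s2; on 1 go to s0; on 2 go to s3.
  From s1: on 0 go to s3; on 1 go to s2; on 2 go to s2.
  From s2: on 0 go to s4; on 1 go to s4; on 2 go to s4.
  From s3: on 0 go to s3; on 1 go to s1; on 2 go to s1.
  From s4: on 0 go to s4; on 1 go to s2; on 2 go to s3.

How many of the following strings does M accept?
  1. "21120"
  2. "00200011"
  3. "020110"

3

"21120": accepted
"00200011": accepted
"020110": accepted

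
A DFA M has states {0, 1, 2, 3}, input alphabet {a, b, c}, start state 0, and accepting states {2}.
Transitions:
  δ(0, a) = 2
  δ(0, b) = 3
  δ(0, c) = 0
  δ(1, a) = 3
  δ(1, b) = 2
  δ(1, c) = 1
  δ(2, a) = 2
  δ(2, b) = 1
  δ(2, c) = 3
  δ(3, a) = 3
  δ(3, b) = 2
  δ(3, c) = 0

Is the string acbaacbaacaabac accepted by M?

rejected

0 --a--> 2
2 --c--> 3
3 --b--> 2
2 --a--> 2
2 --a--> 2
2 --c--> 3
3 --b--> 2
2 --a--> 2
2 --a--> 2
2 --c--> 3
3 --a--> 3
3 --a--> 3
3 --b--> 2
2 --a--> 2
2 --c--> 3
End in state 3, which is not an accepting state.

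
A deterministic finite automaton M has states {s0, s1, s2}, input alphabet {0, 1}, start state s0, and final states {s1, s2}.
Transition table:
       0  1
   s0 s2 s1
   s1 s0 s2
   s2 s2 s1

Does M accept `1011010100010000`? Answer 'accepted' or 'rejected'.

accepted

s0 --1--> s1
s1 --0--> s0
s0 --1--> s1
s1 --1--> s2
s2 --0--> s2
s2 --1--> s1
s1 --0--> s0
s0 --1--> s1
s1 --0--> s0
s0 --0--> s2
s2 --0--> s2
s2 --1--> s1
s1 --0--> s0
s0 --0--> s2
s2 --0--> s2
s2 --0--> s2
End in state s2, which is an accepting state.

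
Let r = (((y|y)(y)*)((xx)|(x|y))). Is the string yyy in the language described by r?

Split as yy·y: ((y|y)(y)*) matches yy and ((xx)|(x|y)) matches y.

yes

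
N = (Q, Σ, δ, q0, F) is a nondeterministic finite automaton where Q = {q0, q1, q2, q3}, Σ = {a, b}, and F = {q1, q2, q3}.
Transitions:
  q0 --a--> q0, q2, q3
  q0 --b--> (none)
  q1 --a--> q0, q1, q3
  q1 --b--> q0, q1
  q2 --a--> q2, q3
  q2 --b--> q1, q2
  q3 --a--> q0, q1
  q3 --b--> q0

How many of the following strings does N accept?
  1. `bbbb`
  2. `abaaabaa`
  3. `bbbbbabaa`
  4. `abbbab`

`bbbb`: rejected
`abaaabaa`: accepted
`bbbbbabaa`: rejected
`abbbab`: accepted

2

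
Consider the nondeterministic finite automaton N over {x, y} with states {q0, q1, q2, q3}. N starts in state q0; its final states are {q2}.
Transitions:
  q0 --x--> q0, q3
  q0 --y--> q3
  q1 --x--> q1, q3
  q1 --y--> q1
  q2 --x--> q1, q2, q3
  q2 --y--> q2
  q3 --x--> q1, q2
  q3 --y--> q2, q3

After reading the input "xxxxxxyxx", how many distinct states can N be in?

3

Start: {q0}
read x: {q0, q3}
read x: {q0, q1, q2, q3}
read x: {q0, q1, q2, q3}
read x: {q0, q1, q2, q3}
read x: {q0, q1, q2, q3}
read x: {q0, q1, q2, q3}
read y: {q1, q2, q3}
read x: {q1, q2, q3}
read x: {q1, q2, q3}
Final reachable set {q1, q2, q3} has 3 states.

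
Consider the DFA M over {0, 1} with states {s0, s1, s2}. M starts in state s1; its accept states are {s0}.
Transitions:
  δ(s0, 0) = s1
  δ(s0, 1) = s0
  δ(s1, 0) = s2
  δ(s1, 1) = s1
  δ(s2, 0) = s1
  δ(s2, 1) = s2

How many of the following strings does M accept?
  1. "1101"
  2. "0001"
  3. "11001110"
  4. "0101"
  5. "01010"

"1101": rejected
"0001": rejected
"11001110": rejected
"0101": rejected
"01010": rejected

0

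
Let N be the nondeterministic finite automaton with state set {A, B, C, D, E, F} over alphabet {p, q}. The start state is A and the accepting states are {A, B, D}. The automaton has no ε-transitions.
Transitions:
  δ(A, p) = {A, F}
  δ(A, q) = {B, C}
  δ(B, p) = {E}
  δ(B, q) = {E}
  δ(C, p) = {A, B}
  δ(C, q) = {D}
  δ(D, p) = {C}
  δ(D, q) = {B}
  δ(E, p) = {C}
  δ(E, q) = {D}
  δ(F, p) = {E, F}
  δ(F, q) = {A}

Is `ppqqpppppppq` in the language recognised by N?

Start: {A}
read p: {A, F}
read p: {A, E, F}
read q: {A, B, C, D}
read q: {B, C, D, E}
read p: {A, B, C, E}
read p: {A, B, C, E, F}
read p: {A, B, C, E, F}
read p: {A, B, C, E, F}
read p: {A, B, C, E, F}
read p: {A, B, C, E, F}
read p: {A, B, C, E, F}
read q: {A, B, C, D, E}
Reachable ∩ accepting = {A, B, D} — nonempty.

accepted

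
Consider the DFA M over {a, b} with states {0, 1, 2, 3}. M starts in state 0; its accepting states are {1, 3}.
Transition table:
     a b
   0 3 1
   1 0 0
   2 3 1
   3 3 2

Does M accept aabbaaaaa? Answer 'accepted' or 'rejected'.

accepted

0 --a--> 3
3 --a--> 3
3 --b--> 2
2 --b--> 1
1 --a--> 0
0 --a--> 3
3 --a--> 3
3 --a--> 3
3 --a--> 3
End in state 3, which is an accepting state.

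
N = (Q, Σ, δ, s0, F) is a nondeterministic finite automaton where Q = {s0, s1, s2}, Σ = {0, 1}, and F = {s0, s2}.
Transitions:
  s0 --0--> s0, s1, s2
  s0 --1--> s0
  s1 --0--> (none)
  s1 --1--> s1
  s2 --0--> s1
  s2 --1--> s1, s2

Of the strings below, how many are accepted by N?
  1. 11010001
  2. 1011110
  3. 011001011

3

11010001: accepted
1011110: accepted
011001011: accepted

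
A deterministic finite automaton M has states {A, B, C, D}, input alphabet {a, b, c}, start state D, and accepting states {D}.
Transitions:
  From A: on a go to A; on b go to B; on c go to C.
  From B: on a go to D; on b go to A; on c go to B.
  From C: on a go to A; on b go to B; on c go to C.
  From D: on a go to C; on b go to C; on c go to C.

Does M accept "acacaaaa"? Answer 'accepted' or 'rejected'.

rejected

D --a--> C
C --c--> C
C --a--> A
A --c--> C
C --a--> A
A --a--> A
A --a--> A
A --a--> A
End in state A, which is not an accepting state.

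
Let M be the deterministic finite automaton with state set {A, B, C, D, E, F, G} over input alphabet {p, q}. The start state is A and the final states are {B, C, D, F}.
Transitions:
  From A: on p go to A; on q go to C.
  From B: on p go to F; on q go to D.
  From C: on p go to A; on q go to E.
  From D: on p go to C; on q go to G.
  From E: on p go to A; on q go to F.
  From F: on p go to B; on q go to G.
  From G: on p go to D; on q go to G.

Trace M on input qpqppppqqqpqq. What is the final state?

G

A --q--> C
C --p--> A
A --q--> C
C --p--> A
A --p--> A
A --p--> A
A --p--> A
A --q--> C
C --q--> E
E --q--> F
F --p--> B
B --q--> D
D --q--> G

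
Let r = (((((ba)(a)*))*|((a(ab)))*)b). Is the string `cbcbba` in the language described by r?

No split of cbcbba into u·v has ((((ba)(a)*))*|((a(ab)))*) matching u and b matching v.

no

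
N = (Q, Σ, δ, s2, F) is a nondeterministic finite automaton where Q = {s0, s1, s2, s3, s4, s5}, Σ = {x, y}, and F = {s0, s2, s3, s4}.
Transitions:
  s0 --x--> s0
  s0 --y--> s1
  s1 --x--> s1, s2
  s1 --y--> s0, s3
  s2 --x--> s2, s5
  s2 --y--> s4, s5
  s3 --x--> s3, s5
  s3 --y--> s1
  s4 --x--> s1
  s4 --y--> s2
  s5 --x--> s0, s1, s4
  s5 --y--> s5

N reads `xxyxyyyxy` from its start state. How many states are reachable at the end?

6

Start: {s2}
read x: {s2, s5}
read x: {s0, s1, s2, s4, s5}
read y: {s0, s1, s2, s3, s4, s5}
read x: {s0, s1, s2, s3, s4, s5}
read y: {s0, s1, s2, s3, s4, s5}
read y: {s0, s1, s2, s3, s4, s5}
read y: {s0, s1, s2, s3, s4, s5}
read x: {s0, s1, s2, s3, s4, s5}
read y: {s0, s1, s2, s3, s4, s5}
Final reachable set {s0, s1, s2, s3, s4, s5} has 6 states.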